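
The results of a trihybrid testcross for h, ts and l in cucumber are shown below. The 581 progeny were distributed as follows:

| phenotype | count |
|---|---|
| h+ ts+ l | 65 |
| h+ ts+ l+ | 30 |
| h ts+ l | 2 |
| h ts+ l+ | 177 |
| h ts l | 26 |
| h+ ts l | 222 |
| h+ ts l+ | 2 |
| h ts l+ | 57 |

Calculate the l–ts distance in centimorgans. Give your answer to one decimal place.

The two most frequent reciprocal classes, h ts+ l+ and h+ ts l, are the parental types, so the F1 was h ts+ l+ / h+ ts l.
The two rarest classes, h ts+ l and h+ ts l+, are the double crossovers. Comparing them with the parentals, only the l allele has switched, so l is the middle locus and the order is ts – l – h.
Crossovers in the ts–l interval produce the single-crossover classes h ts l+ and h+ ts+ l (57 + 65 = 122) plus the double crossovers (4).
RF(ts–l) = (122 + 4) / 581 = 126/581 = 0.2169 → 21.7 centimorgans.

21.7 centimorgans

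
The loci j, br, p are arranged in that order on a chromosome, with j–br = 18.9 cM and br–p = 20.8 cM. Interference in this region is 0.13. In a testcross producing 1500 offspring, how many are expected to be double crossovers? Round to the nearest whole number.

51

Map distances give recombination frequencies of 0.189 and 0.208 for the two intervals.
With interference 0.13 (so coincidence = 0.87), expected double-crossover frequency = 0.189 × 0.208 × 0.87 = 0.03420.
Expected number = 0.03420 × 1500 = 51.30 ≈ 51.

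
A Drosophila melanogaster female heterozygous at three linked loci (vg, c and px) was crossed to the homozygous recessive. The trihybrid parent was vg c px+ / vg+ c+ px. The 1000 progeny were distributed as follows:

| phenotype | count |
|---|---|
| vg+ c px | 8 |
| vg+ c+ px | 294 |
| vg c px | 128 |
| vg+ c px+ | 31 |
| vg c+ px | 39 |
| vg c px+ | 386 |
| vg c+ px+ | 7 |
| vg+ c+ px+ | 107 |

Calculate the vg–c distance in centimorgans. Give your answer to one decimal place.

The two rarest classes, vg c+ px+ and vg+ c px, are the double crossovers. Comparing them with the parentals, only the c allele has switched, so c is the middle locus and the order is px – c – vg.
Crossovers in the c–vg interval produce the single-crossover classes vg+ c px+ and vg c+ px (31 + 39 = 70) plus the double crossovers (15).
RF(c–vg) = (70 + 15) / 1000 = 85/1000 = 0.0850 → 8.5 centimorgans.

8.5 centimorgans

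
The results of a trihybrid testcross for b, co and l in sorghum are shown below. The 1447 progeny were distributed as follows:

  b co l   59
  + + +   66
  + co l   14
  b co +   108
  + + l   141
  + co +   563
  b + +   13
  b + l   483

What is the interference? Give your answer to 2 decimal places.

0.07

The two most frequent reciprocal classes, + co + and b + l, are the parental types, so the F1 was + co + / b + l.
The two rarest classes, + co l and b + +, are the double crossovers. Comparing them with the parentals, only the l allele has switched, so l is the middle locus and the order is co – l – b.
co–l: (125 + 27)/1447 = 0.1050; l–b: (249 + 27)/1447 = 0.1907.
Expected DCO frequency = 0.1050 × 0.1907 ≈ 0.02002; observed = 27/1447 ≈ 0.01866.
Coefficient of coincidence = 0.01866/0.02002 ≈ 0.93; interference = 1 − 0.93 = 0.07.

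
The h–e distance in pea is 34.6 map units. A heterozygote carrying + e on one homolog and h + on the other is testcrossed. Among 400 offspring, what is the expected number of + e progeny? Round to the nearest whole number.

131

A map distance of 34.6 map units corresponds to a recombination frequency of 0.346.
The F1 is + e / h +, so + e is a parental gamete class with expected frequency (1 − r)/2 = 0.654/2 = 0.3270.
Expected number = 0.3270 × 400 = 130.80 ≈ 131.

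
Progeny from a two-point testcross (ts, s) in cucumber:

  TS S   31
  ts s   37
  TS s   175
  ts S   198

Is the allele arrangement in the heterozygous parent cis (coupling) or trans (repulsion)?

The two most frequent classes are TS s (175) and ts S (198); these are the parental (non-recombinant) types.
So the F1 carried TS s on one chromosome and ts S on the other — the recessive alleles are on opposite chromosomes (trans / repulsion).

trans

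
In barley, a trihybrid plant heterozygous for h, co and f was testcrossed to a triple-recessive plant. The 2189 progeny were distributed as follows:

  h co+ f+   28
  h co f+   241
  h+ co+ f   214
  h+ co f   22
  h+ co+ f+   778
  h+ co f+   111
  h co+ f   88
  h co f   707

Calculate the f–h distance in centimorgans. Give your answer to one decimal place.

23.1 centimorgans

The two most frequent reciprocal classes, h+ co+ f+ and h co f, are the parental types, so the F1 was h+ co+ f+ / h co f.
The two rarest classes, h co+ f+ and h+ co f, are the double crossovers. Comparing them with the parentals, only the h allele has switched, so h is the middle locus and the order is f – h – co.
Crossovers in the f–h interval produce the single-crossover classes h+ co+ f and h co f+ (214 + 241 = 455) plus the double crossovers (50).
RF(f–h) = (455 + 50) / 2189 = 505/2189 = 0.2307 → 23.1 centimorgans.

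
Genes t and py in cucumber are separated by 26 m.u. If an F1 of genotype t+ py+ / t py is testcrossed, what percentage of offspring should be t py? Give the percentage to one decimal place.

A map distance of 26 m.u. corresponds to a recombination frequency of 0.260.
The F1 is t+ py+ / t py, so t py is a parental gamete class with expected frequency (1 − r)/2 = 0.740/2 = 0.3700.
That is 0.3700 = 37.0% of the progeny.

37.0%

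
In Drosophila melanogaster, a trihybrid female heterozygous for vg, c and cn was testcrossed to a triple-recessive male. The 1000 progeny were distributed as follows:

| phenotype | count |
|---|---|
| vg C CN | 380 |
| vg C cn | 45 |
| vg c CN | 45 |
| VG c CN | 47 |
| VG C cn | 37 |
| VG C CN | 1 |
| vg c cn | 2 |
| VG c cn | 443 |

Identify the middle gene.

The two most frequent reciprocal classes, VG c cn and vg C CN, are the parental types, so the F1 was VG c cn / vg C CN.
The two rarest classes, vg c cn and VG C CN, are the double crossovers. Comparing them with the parentals, only the vg allele has switched, so vg is the middle locus and the order is c – vg – cn.

vg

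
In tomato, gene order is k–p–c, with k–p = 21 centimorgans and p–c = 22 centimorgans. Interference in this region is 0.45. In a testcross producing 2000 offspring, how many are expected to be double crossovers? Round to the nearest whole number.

51

Map distances give recombination frequencies of 0.210 and 0.220 for the two intervals.
With interference 0.45 (so coincidence = 0.55), expected double-crossover frequency = 0.210 × 0.220 × 0.55 = 0.02541.
Expected number = 0.02541 × 2000 = 50.82 ≈ 51.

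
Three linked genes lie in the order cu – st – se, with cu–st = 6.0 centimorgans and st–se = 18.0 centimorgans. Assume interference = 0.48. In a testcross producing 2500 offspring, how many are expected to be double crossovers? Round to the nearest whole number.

Map distances give recombination frequencies of 0.060 and 0.180 for the two intervals.
With interference 0.48 (so coincidence = 0.52), expected double-crossover frequency = 0.060 × 0.180 × 0.52 = 0.00562.
Expected number = 0.00562 × 2500 = 14.04 ≈ 14.

14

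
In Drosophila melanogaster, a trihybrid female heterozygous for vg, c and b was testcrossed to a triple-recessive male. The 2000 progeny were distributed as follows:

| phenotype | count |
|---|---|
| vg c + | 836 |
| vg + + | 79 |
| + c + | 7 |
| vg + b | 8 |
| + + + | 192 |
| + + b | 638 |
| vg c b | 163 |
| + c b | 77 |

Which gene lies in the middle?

vg

The two most frequent reciprocal classes, + + b and vg c +, are the parental types, so the F1 was + + b / vg c +.
The two rarest classes, vg + b and + c +, are the double crossovers. Comparing them with the parentals, only the vg allele has switched, so vg is the middle locus and the order is c – vg – b.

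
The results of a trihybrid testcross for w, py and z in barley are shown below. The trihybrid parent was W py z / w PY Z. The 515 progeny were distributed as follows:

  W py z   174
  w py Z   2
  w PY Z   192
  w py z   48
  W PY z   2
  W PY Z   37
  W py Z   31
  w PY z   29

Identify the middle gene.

py

The two rarest classes, W PY z and w py Z, are the double crossovers. Comparing them with the parentals, only the py allele has switched, so py is the middle locus and the order is z – py – w.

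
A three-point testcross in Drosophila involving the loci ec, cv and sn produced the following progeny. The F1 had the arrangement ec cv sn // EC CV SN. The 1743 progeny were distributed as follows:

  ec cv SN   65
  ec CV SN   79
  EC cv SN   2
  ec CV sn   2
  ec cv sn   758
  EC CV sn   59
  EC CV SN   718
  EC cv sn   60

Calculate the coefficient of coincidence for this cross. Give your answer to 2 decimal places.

The two rarest classes, ec CV sn and EC cv SN, are the double crossovers. Comparing them with the parentals, only the cv allele has switched, so cv is the middle locus and the order is sn – cv – ec.
sn–cv: (124 + 4)/1743 = 0.0734; cv–ec: (139 + 4)/1743 = 0.0820.
Expected DCO frequency = 0.0734 × 0.0820 ≈ 0.00602; observed = 4/1743 ≈ 0.00229.
Coefficient of coincidence = 0.00229/0.00602 ≈ 0.38.

0.38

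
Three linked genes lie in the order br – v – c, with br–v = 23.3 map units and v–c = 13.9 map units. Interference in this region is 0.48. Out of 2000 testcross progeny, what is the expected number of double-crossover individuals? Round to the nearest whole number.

34

Map distances give recombination frequencies of 0.233 and 0.139 for the two intervals.
With interference 0.48 (so coincidence = 0.52), expected double-crossover frequency = 0.233 × 0.139 × 0.52 = 0.01684.
Expected number = 0.01684 × 2000 = 33.68 ≈ 34.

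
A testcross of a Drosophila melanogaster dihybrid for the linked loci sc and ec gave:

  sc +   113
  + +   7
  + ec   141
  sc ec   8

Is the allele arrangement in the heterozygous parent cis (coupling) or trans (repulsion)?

The two most frequent classes are + ec (141) and sc + (113); these are the parental (non-recombinant) types.
So the F1 carried + ec on one chromosome and sc + on the other — the recessive alleles are on opposite chromosomes (trans / repulsion).

trans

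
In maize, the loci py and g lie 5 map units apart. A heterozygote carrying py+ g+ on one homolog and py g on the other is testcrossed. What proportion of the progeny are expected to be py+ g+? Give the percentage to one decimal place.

A map distance of 5 map units corresponds to a recombination frequency of 0.050.
The F1 is py+ g+ / py g, so py+ g+ is a parental gamete class with expected frequency (1 − r)/2 = 0.950/2 = 0.4750.
That is 0.4750 = 47.5% of the progeny.

47.5%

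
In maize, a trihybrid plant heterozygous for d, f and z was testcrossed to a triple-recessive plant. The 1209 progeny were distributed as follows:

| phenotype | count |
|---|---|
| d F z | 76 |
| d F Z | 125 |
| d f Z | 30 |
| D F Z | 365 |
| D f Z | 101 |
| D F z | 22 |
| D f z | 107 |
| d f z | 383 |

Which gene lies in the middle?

The two most frequent reciprocal classes, d f z and D F Z, are the parental types, so the F1 was d f z / D F Z.
The two rarest classes, d f Z and D F z, are the double crossovers. Comparing them with the parentals, only the z allele has switched, so z is the middle locus and the order is d – z – f.

z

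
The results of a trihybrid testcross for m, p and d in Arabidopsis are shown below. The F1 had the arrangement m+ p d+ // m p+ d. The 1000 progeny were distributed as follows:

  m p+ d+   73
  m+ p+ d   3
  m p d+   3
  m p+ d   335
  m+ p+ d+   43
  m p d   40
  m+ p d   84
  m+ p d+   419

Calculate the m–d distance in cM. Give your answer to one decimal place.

The two rarest classes, m p d+ and m+ p+ d, are the double crossovers. Comparing them with the parentals, only the m allele has switched, so m is the middle locus and the order is p – m – d.
Crossovers in the m–d interval produce the single-crossover classes m+ p d and m p+ d+ (84 + 73 = 157) plus the double crossovers (6).
RF(m–d) = (157 + 6) / 1000 = 163/1000 = 0.1630 → 16.3 cM.

16.3 cM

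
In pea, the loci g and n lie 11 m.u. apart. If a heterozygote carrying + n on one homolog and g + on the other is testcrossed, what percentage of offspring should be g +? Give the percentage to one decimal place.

44.5%

A map distance of 11 m.u. corresponds to a recombination frequency of 0.110.
The F1 is + n / g +, so g + is a parental gamete class with expected frequency (1 − r)/2 = 0.890/2 = 0.4450.
That is 0.4450 = 44.5% of the progeny.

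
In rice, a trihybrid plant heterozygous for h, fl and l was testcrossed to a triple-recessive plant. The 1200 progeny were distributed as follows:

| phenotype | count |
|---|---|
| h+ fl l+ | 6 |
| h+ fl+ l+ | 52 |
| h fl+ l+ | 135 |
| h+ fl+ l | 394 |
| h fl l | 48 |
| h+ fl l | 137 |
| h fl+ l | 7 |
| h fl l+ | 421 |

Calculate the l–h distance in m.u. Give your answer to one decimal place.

9.4 m.u.

The two most frequent reciprocal classes, h fl l+ and h+ fl+ l, are the parental types, so the F1 was h fl l+ / h+ fl+ l.
The two rarest classes, h+ fl l+ and h fl+ l, are the double crossovers. Comparing them with the parentals, only the h allele has switched, so h is the middle locus and the order is l – h – fl.
Crossovers in the l–h interval produce the single-crossover classes h fl l and h+ fl+ l+ (48 + 52 = 100) plus the double crossovers (13).
RF(l–h) = (100 + 13) / 1200 = 113/1200 = 0.0942 → 9.4 m.u.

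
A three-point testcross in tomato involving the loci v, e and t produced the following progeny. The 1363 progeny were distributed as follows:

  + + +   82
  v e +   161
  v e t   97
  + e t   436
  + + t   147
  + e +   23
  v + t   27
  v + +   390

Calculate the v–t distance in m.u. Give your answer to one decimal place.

The two most frequent reciprocal classes, v + + and + e t, are the parental types, so the F1 was v + + / + e t.
The two rarest classes, v + t and + e +, are the double crossovers. Comparing them with the parentals, only the t allele has switched, so t is the middle locus and the order is v – t – e.
Crossovers in the v–t interval produce the single-crossover classes + + + and v e t (82 + 97 = 179) plus the double crossovers (50).
RF(v–t) = (179 + 50) / 1363 = 229/1363 = 0.1680 → 16.8 m.u.

16.8 m.u.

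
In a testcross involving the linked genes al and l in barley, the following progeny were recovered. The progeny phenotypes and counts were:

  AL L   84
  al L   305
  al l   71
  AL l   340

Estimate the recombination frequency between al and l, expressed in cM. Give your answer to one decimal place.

The two most frequent classes, AL l (340) and al L (305), are the parental types, so the F1 was AL l / al L.
The recombinant classes are AL L and al l: 84 + 71 = 155.
Recombination frequency = 155/800 = 0.1938 ≈ 19.4%, i.e. 19.4 cM.

19.4 cM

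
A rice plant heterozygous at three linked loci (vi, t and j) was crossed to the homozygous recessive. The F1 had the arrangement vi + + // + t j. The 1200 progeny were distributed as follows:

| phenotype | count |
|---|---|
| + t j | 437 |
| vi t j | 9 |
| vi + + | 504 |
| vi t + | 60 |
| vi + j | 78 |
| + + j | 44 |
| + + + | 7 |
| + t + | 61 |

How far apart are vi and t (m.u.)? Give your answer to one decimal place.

10.0 m.u.

The two rarest classes, + + + and vi t j, are the double crossovers. Comparing them with the parentals, only the vi allele has switched, so vi is the middle locus and the order is j – vi – t.
Crossovers in the vi–t interval produce the single-crossover classes vi t + and + + j (60 + 44 = 104) plus the double crossovers (16).
RF(vi–t) = (104 + 16) / 1200 = 120/1200 = 0.1000 → 10.0 m.u.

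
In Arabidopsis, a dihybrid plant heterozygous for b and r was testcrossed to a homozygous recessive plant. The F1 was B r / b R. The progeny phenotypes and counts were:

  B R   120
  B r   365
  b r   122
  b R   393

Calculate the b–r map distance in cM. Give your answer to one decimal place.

The recombinant classes are B R and b r: 120 + 122 = 242.
Recombination frequency = 242/1000 = 0.2420 ≈ 24.2%, i.e. 24.2 cM.

24.2 cM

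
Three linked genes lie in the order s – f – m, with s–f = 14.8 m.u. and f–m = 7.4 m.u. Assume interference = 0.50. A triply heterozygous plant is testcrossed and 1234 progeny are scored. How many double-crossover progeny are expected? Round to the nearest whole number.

Map distances give recombination frequencies of 0.148 and 0.074 for the two intervals.
With interference 0.50 (so coincidence = 0.50), expected double-crossover frequency = 0.148 × 0.074 × 0.50 = 0.00548.
Expected number = 0.00548 × 1234 = 6.76 ≈ 7.

7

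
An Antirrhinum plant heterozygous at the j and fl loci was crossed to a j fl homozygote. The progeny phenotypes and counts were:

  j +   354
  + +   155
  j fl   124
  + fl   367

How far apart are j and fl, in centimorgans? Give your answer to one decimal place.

The two most frequent classes, + fl (367) and j + (354), are the parental types, so the F1 was + fl / j +.
The recombinant classes are + + and j fl: 155 + 124 = 279.
Recombination frequency = 279/1000 = 0.2790 ≈ 27.9%, i.e. 27.9 centimorgans.

27.9 centimorgans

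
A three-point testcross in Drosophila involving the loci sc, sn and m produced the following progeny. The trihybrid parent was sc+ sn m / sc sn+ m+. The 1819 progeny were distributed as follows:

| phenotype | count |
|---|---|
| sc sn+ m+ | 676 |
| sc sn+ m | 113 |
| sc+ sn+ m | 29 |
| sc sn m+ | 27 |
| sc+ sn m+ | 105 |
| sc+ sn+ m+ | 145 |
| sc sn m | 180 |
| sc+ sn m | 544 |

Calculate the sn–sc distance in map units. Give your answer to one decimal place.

20.9 map units

The two rarest classes, sc+ sn+ m and sc sn m+, are the double crossovers. Comparing them with the parentals, only the sn allele has switched, so sn is the middle locus and the order is m – sn – sc.
Crossovers in the sn–sc interval produce the single-crossover classes sc sn m and sc+ sn+ m+ (180 + 145 = 325) plus the double crossovers (56).
RF(sn–sc) = (325 + 56) / 1819 = 381/1819 = 0.2095 → 20.9 map units.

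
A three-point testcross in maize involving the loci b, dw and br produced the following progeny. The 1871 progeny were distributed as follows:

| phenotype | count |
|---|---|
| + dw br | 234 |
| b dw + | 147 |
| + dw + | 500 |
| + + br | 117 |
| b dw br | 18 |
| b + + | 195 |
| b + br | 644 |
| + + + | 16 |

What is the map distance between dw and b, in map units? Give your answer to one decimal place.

The two most frequent reciprocal classes, + dw + and b + br, are the parental types, so the F1 was + dw + / b + br.
The two rarest classes, + + + and b dw br, are the double crossovers. Comparing them with the parentals, only the dw allele has switched, so dw is the middle locus and the order is br – dw – b.
Crossovers in the dw–b interval produce the single-crossover classes b dw + and + + br (147 + 117 = 264) plus the double crossovers (34).
RF(dw–b) = (264 + 34) / 1871 = 298/1871 = 0.1593 → 15.9 map units.

15.9 map units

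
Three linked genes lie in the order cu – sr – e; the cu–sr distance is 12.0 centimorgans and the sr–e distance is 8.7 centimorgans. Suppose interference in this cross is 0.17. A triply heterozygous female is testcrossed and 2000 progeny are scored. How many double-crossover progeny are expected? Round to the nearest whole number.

Map distances give recombination frequencies of 0.120 and 0.087 for the two intervals.
With interference 0.17 (so coincidence = 0.83), expected double-crossover frequency = 0.120 × 0.087 × 0.83 = 0.00867.
Expected number = 0.00867 × 2000 = 17.33 ≈ 17.

17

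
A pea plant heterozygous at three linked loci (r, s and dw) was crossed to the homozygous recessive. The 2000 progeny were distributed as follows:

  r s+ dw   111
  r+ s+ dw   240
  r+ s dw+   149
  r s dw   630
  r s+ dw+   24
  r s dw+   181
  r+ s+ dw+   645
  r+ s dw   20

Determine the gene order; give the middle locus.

The two most frequent reciprocal classes, r+ s+ dw+ and r s dw, are the parental types, so the F1 was r+ s+ dw+ / r s dw.
The two rarest classes, r s+ dw+ and r+ s dw, are the double crossovers. Comparing them with the parentals, only the r allele has switched, so r is the middle locus and the order is dw – r – s.

r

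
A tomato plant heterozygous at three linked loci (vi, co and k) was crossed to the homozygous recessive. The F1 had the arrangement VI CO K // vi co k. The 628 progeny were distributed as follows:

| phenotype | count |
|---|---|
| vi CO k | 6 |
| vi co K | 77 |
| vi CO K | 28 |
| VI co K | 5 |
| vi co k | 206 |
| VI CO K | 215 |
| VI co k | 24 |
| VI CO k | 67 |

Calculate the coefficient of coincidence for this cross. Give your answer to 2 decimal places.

The two rarest classes, VI co K and vi CO k, are the double crossovers. Comparing them with the parentals, only the co allele has switched, so co is the middle locus and the order is k – co – vi.
k–co: (144 + 11)/628 = 0.2468; co–vi: (52 + 11)/628 = 0.1003.
Expected DCO frequency = 0.2468 × 0.1003 ≈ 0.02475; observed = 11/628 ≈ 0.01752.
Coefficient of coincidence = 0.01752/0.02475 ≈ 0.71.

0.71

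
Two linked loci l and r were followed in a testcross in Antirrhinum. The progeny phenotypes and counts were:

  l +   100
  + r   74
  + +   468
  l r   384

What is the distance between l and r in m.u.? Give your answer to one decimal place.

The two most frequent classes, + + (468) and l r (384), are the parental types, so the F1 was + + / l r.
The recombinant classes are + r and l +: 74 + 100 = 174.
Recombination frequency = 174/1026 = 0.1696 ≈ 17.0%, i.e. 17.0 m.u.

17.0 m.u.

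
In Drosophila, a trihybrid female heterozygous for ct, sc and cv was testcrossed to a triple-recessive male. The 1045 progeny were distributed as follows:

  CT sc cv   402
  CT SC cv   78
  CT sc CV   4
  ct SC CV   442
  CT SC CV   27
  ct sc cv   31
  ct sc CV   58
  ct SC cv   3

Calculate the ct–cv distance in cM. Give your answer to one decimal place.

6.2 cM

The two most frequent reciprocal classes, CT sc cv and ct SC CV, are the parental types, so the F1 was CT sc cv / ct SC CV.
The two rarest classes, CT sc CV and ct SC cv, are the double crossovers. Comparing them with the parentals, only the cv allele has switched, so cv is the middle locus and the order is ct – cv – sc.
Crossovers in the ct–cv interval produce the single-crossover classes ct sc cv and CT SC CV (31 + 27 = 58) plus the double crossovers (7).
RF(ct–cv) = (58 + 7) / 1045 = 65/1045 = 0.0622 → 6.2 cM.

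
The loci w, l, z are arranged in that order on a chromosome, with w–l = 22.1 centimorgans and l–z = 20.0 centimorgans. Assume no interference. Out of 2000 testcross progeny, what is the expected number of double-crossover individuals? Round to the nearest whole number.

88

Map distances give recombination frequencies of 0.221 and 0.200 for the two intervals.
With no interference, expected double-crossover frequency = 0.221 × 0.200 = 0.04420.
Expected number = 0.04420 × 2000 = 88.40 ≈ 88.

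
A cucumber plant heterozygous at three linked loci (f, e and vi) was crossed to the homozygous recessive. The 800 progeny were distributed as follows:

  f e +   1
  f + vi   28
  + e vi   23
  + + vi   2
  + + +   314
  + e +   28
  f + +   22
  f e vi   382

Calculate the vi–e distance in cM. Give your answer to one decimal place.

The two most frequent reciprocal classes, + + + and f e vi, are the parental types, so the F1 was + + + / f e vi.
The two rarest classes, + + vi and f e +, are the double crossovers. Comparing them with the parentals, only the vi allele has switched, so vi is the middle locus and the order is f – vi – e.
Crossovers in the vi–e interval produce the single-crossover classes + e + and f + vi (28 + 28 = 56) plus the double crossovers (3).
RF(vi–e) = (56 + 3) / 800 = 59/800 = 0.0737 → 7.4 cM.

7.4 cM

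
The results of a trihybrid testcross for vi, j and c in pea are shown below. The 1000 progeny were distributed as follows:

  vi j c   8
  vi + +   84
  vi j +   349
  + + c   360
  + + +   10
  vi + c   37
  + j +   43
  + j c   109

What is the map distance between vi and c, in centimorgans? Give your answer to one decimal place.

The two most frequent reciprocal classes, vi j + and + + c, are the parental types, so the F1 was vi j + / + + c.
The two rarest classes, vi j c and + + +, are the double crossovers. Comparing them with the parentals, only the c allele has switched, so c is the middle locus and the order is j – c – vi.
Crossovers in the c–vi interval produce the single-crossover classes + j + and vi + c (43 + 37 = 80) plus the double crossovers (18).
RF(c–vi) = (80 + 18) / 1000 = 98/1000 = 0.0980 → 9.8 centimorgans.

9.8 centimorgans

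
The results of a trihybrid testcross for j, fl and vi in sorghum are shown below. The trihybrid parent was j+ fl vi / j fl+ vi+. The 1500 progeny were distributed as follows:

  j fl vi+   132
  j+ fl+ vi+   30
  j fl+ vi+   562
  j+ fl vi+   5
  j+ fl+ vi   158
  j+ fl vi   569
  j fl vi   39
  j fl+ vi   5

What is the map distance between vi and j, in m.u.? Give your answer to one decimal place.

5.3 m.u.

The two rarest classes, j+ fl vi+ and j fl+ vi, are the double crossovers. Comparing them with the parentals, only the vi allele has switched, so vi is the middle locus and the order is fl – vi – j.
Crossovers in the vi–j interval produce the single-crossover classes j fl vi and j+ fl+ vi+ (39 + 30 = 69) plus the double crossovers (10).
RF(vi–j) = (69 + 10) / 1500 = 79/1500 = 0.0527 → 5.3 m.u.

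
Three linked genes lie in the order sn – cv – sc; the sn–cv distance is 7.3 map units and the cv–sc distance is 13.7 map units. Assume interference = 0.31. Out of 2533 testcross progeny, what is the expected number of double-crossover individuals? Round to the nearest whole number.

Map distances give recombination frequencies of 0.073 and 0.137 for the two intervals.
With interference 0.31 (so coincidence = 0.69), expected double-crossover frequency = 0.073 × 0.137 × 0.69 = 0.00690.
Expected number = 0.00690 × 2533 = 17.48 ≈ 17.

17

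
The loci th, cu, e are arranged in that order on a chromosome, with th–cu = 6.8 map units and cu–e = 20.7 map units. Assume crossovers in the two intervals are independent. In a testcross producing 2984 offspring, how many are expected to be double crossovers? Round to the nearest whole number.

Map distances give recombination frequencies of 0.068 and 0.207 for the two intervals.
With no interference, expected double-crossover frequency = 0.068 × 0.207 = 0.01408.
Expected number = 0.01408 × 2984 = 42.00 ≈ 42.

42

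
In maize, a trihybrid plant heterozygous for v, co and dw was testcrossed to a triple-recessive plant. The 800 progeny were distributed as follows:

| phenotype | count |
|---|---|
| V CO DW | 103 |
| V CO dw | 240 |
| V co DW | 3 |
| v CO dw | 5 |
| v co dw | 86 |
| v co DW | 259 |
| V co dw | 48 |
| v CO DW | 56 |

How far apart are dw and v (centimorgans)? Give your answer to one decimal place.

24.6 centimorgans

The two most frequent reciprocal classes, V CO dw and v co DW, are the parental types, so the F1 was V CO dw / v co DW.
The two rarest classes, v CO dw and V co DW, are the double crossovers. Comparing them with the parentals, only the v allele has switched, so v is the middle locus and the order is dw – v – co.
Crossovers in the dw–v interval produce the single-crossover classes V CO DW and v co dw (103 + 86 = 189) plus the double crossovers (8).
RF(dw–v) = (189 + 8) / 800 = 197/800 = 0.2462 → 24.6 centimorgans.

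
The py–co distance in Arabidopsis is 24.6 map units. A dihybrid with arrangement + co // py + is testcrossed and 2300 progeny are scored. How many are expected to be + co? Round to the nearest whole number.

867

A map distance of 24.6 map units corresponds to a recombination frequency of 0.246.
The F1 is + co / py +, so + co is a parental gamete class with expected frequency (1 − r)/2 = 0.754/2 = 0.3770.
Expected number = 0.3770 × 2300 = 867.10 ≈ 867.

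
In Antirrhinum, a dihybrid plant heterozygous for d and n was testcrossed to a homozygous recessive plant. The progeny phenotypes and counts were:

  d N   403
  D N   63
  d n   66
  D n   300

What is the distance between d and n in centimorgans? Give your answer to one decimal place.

The two most frequent classes, D n (300) and d N (403), are the parental types, so the F1 was D n / d N.
The recombinant classes are D N and d n: 63 + 66 = 129.
Recombination frequency = 129/832 = 0.1550 ≈ 15.5%, i.e. 15.5 centimorgans.

15.5 centimorgans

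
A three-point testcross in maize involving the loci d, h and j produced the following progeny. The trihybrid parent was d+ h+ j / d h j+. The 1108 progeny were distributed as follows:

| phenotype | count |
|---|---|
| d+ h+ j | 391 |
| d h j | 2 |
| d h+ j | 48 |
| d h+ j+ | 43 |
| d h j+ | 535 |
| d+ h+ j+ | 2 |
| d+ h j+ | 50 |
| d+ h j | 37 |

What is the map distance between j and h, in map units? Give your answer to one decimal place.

7.6 map units

The two rarest classes, d+ h+ j+ and d h j, are the double crossovers. Comparing them with the parentals, only the j allele has switched, so j is the middle locus and the order is h – j – d.
Crossovers in the h–j interval produce the single-crossover classes d+ h j and d h+ j+ (37 + 43 = 80) plus the double crossovers (4).
RF(h–j) = (80 + 4) / 1108 = 84/1108 = 0.0758 → 7.6 map units.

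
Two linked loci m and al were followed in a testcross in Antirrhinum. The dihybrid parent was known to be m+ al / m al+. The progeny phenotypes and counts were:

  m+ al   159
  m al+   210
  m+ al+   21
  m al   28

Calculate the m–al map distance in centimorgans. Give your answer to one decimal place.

11.7 centimorgans

The recombinant classes are m+ al+ and m al: 21 + 28 = 49.
Recombination frequency = 49/418 = 0.1172 ≈ 11.7%, i.e. 11.7 centimorgans.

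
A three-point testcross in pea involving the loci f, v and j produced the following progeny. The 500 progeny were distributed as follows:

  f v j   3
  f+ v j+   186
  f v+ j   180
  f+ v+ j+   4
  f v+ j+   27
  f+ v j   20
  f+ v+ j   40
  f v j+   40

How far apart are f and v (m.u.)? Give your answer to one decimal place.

The two most frequent reciprocal classes, f+ v j+ and f v+ j, are the parental types, so the F1 was f+ v j+ / f v+ j.
The two rarest classes, f+ v+ j+ and f v j, are the double crossovers. Comparing them with the parentals, only the v allele has switched, so v is the middle locus and the order is j – v – f.
Crossovers in the v–f interval produce the single-crossover classes f v j+ and f+ v+ j (40 + 40 = 80) plus the double crossovers (7).
RF(v–f) = (80 + 7) / 500 = 87/500 = 0.1740 → 17.4 m.u.

17.4 m.u.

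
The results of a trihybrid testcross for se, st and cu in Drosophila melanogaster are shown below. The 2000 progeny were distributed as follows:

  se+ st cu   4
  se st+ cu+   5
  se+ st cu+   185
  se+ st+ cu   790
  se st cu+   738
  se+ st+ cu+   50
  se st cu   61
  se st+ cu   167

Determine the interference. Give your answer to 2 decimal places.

0.58

The two most frequent reciprocal classes, se+ st+ cu and se st cu+, are the parental types, so the F1 was se+ st+ cu / se st cu+.
The two rarest classes, se+ st cu and se st+ cu+, are the double crossovers. Comparing them with the parentals, only the st allele has switched, so st is the middle locus and the order is se – st – cu.
se–st: (352 + 9)/2000 = 0.1805; st–cu: (111 + 9)/2000 = 0.0600.
Expected DCO frequency = 0.1805 × 0.0600 ≈ 0.01083; observed = 9/2000 ≈ 0.00450.
Coefficient of coincidence = 0.00450/0.01083 ≈ 0.42; interference = 1 − 0.42 = 0.58.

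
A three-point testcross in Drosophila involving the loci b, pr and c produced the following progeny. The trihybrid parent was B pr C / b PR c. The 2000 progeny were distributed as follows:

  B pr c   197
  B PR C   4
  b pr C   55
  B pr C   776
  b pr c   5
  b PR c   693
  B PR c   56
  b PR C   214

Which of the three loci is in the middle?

The two rarest classes, B PR C and b pr c, are the double crossovers. Comparing them with the parentals, only the pr allele has switched, so pr is the middle locus and the order is b – pr – c.

pr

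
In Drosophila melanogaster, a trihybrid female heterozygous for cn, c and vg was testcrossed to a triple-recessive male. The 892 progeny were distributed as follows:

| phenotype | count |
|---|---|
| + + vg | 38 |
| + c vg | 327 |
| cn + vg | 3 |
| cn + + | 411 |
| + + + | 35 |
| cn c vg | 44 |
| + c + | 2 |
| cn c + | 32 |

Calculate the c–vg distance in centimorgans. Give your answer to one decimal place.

8.4 centimorgans

The two most frequent reciprocal classes, cn + + and + c vg, are the parental types, so the F1 was cn + + / + c vg.
The two rarest classes, cn + vg and + c +, are the double crossovers. Comparing them with the parentals, only the vg allele has switched, so vg is the middle locus and the order is cn – vg – c.
Crossovers in the vg–c interval produce the single-crossover classes cn c + and + + vg (32 + 38 = 70) plus the double crossovers (5).
RF(vg–c) = (70 + 5) / 892 = 75/892 = 0.0841 → 8.4 centimorgans.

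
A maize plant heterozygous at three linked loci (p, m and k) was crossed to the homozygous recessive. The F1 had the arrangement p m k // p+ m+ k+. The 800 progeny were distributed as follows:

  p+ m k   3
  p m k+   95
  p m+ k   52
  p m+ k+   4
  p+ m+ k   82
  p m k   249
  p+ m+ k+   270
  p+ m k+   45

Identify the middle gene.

The two rarest classes, p+ m k and p m+ k+, are the double crossovers. Comparing them with the parentals, only the p allele has switched, so p is the middle locus and the order is m – p – k.

p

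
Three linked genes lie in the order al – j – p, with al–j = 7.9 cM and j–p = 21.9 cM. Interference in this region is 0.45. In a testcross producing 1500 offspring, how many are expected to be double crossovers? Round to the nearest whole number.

14

Map distances give recombination frequencies of 0.079 and 0.219 for the two intervals.
With interference 0.45 (so coincidence = 0.55), expected double-crossover frequency = 0.079 × 0.219 × 0.55 = 0.00952.
Expected number = 0.00952 × 1500 = 14.27 ≈ 14.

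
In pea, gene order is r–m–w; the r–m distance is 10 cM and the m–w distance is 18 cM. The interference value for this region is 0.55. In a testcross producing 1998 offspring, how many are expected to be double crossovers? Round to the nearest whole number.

Map distances give recombination frequencies of 0.100 and 0.180 for the two intervals.
With interference 0.55 (so coincidence = 0.45), expected double-crossover frequency = 0.100 × 0.180 × 0.45 = 0.00810.
Expected number = 0.00810 × 1998 = 16.18 ≈ 16.

16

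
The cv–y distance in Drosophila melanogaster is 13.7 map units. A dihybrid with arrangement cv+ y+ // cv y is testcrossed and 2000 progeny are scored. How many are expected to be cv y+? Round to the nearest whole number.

137

A map distance of 13.7 map units corresponds to a recombination frequency of 0.137.
The F1 is cv+ y+ / cv y, so cv y+ is a recombinant gamete class with expected frequency r/2 = 0.137/2 = 0.0685.
Expected number = 0.0685 × 2000 = 137.00 ≈ 137.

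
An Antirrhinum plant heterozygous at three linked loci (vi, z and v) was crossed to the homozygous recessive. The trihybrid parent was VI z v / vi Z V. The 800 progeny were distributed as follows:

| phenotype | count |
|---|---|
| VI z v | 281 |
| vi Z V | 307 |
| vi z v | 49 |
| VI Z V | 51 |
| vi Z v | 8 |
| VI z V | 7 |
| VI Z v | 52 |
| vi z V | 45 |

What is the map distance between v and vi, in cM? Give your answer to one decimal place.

The two rarest classes, VI z V and vi Z v, are the double crossovers. Comparing them with the parentals, only the v allele has switched, so v is the middle locus and the order is z – v – vi.
Crossovers in the v–vi interval produce the single-crossover classes vi z v and VI Z V (49 + 51 = 100) plus the double crossovers (15).
RF(v–vi) = (100 + 15) / 800 = 115/800 = 0.1437 → 14.4 cM.

14.4 cM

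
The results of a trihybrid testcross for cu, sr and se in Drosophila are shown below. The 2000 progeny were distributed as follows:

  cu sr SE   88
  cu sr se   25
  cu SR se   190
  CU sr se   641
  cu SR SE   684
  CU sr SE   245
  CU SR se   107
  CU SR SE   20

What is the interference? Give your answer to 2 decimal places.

The two most frequent reciprocal classes, CU sr se and cu SR SE, are the parental types, so the F1 was CU sr se / cu SR SE.
The two rarest classes, cu sr se and CU SR SE, are the double crossovers. Comparing them with the parentals, only the cu allele has switched, so cu is the middle locus and the order is sr – cu – se.
sr–cu: (195 + 45)/2000 = 0.1200; cu–se: (435 + 45)/2000 = 0.2400.
Expected DCO frequency = 0.1200 × 0.2400 ≈ 0.02880; observed = 45/2000 ≈ 0.02250.
Coefficient of coincidence = 0.02250/0.02880 ≈ 0.78; interference = 1 − 0.78 = 0.22.

0.22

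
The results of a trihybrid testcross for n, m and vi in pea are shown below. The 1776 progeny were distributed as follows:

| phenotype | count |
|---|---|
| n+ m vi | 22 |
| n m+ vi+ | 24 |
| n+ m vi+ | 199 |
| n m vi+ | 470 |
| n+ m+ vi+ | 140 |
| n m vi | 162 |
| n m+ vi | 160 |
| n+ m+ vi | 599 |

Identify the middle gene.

m

The two most frequent reciprocal classes, n m vi+ and n+ m+ vi, are the parental types, so the F1 was n m vi+ / n+ m+ vi.
The two rarest classes, n m+ vi+ and n+ m vi, are the double crossovers. Comparing them with the parentals, only the m allele has switched, so m is the middle locus and the order is vi – m – n.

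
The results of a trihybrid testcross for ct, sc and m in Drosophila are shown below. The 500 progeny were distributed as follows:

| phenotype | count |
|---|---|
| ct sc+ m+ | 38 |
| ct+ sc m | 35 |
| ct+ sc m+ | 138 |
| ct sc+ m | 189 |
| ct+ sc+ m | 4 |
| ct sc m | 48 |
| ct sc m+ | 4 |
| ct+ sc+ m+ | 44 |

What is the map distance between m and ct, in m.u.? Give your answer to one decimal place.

The two most frequent reciprocal classes, ct+ sc m+ and ct sc+ m, are the parental types, so the F1 was ct+ sc m+ / ct sc+ m.
The two rarest classes, ct sc m+ and ct+ sc+ m, are the double crossovers. Comparing them with the parentals, only the ct allele has switched, so ct is the middle locus and the order is sc – ct – m.
Crossovers in the ct–m interval produce the single-crossover classes ct+ sc m and ct sc+ m+ (35 + 38 = 73) plus the double crossovers (8).
RF(ct–m) = (73 + 8) / 500 = 81/500 = 0.1620 → 16.2 m.u.

16.2 m.u.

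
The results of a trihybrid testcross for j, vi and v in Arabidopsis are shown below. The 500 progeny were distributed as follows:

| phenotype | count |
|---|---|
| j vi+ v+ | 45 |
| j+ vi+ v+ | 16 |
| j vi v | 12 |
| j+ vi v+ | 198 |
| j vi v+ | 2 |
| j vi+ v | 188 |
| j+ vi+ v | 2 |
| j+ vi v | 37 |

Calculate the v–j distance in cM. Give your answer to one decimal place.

17.2 cM

The two most frequent reciprocal classes, j vi+ v and j+ vi v+, are the parental types, so the F1 was j vi+ v / j+ vi v+.
The two rarest classes, j+ vi+ v and j vi v+, are the double crossovers. Comparing them with the parentals, only the j allele has switched, so j is the middle locus and the order is v – j – vi.
Crossovers in the v–j interval produce the single-crossover classes j vi+ v+ and j+ vi v (45 + 37 = 82) plus the double crossovers (4).
RF(v–j) = (82 + 4) / 500 = 86/500 = 0.1720 → 17.2 cM.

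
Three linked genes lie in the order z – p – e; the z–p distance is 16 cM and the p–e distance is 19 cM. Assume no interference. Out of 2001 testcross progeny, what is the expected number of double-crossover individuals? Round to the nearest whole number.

61

Map distances give recombination frequencies of 0.160 and 0.190 for the two intervals.
With no interference, expected double-crossover frequency = 0.160 × 0.190 = 0.03040.
Expected number = 0.03040 × 2001 = 60.83 ≈ 61.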